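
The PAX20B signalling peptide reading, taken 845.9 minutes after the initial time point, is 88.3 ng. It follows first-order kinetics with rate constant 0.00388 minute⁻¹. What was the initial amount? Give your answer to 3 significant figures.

2350 ng

t½ = ln 2 / λ = 0.69315 / 0.00388 ≈ 178.65 minutes.
Number of half-lives elapsed: n = 845.9/178.65 ≈ 4.7351.
A₀ = A × 2^n = 88.3 × 2^4.7351 = 88.3 × 26.631 ≈ 2351.6 ng.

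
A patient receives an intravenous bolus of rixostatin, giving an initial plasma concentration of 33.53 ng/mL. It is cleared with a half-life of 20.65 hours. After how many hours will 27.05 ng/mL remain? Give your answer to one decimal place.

Fraction remaining = 27.05/33.53 ≈ 0.80674.
n = log₂(33.53/27.05) = ln(1.2396)/ln 2 ≈ 0.30982 half-lives.
t = n × t½ = 0.30982 × 20.65 ≈ 6.3979 hours.

6.4 hours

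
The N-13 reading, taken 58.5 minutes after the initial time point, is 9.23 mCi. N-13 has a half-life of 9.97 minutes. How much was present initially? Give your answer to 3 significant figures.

539 mCi

Number of half-lives elapsed: n = 58.5/9.97 ≈ 5.8676.
A₀ = A × 2^n = 9.23 × 2^5.8676 = 9.23 × 58.388 ≈ 538.92 mCi.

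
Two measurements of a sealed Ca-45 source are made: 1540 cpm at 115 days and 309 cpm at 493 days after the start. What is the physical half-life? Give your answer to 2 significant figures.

160 days

Over Δt = 493 − 115 = 378 days, the level fell by a factor of 1540/309 ≈ 4.9838.
n = log₂(4.9838) ≈ 2.3173 half-lives, so t½ = 378/2.3173 ≈ 163.12 days.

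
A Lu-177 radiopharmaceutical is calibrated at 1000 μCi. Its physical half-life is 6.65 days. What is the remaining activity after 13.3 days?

Elapsed time is 2 half-lives (13.3/6.65).
Each half-life halves the amount: 1000 × (1/2)^2 = 1000/4 = 250 μCi.

250 μCi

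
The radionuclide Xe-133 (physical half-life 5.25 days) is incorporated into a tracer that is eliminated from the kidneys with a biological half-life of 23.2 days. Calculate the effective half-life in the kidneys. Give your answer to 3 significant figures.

1/t_eff = 1/t_phys + 1/t_biol = 1/5.25 + 1/23.2 = 0.23358 per day.
t_eff = 5.25 × 23.2 / (5.25 + 23.2) ≈ 4.2812 days.

4.28 days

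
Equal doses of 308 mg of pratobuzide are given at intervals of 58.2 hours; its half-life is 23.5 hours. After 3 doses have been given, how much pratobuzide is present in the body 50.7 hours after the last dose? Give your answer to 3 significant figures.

83.7 mg

The 3 doses were given 167.1, 108.9, 50.7 hours ago.
Total = 308·(1/2)^(167.1/23.5) + 308·(1/2)^(108.9/23.5) + 308·(1/2)^(50.7/23.5)
      = 2.2286 + 12.404 + 69.039 ≈ 83.672 mg.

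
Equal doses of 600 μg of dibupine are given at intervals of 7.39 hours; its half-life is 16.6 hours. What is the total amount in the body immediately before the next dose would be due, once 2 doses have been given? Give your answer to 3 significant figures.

The 2 doses were given 14.78, 7.39 hours ago.
Total = 600·(1/2)^(14.78/16.6) + 600·(1/2)^(7.39/16.6)
      = 323.69 + 440.7 ≈ 764.38 μg.

764 μg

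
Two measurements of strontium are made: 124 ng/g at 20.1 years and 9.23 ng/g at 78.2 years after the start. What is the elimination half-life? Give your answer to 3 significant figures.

15.5 years

Over Δt = 78.2 − 20.1 = 58.1 years, the level fell by a factor of 124/9.23 ≈ 13.434.
n = log₂(13.434) ≈ 3.7479 half-lives, so t½ = 58.1/3.7479 ≈ 15.502 years.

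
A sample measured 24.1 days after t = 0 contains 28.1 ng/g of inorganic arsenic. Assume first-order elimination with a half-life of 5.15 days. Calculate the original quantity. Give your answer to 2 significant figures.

720 ng/g

Number of half-lives elapsed: n = 24.1/5.15 ≈ 4.6796.
A₀ = A × 2^n = 28.1 × 2^4.6796 = 28.1 × 25.627 ≈ 720.13 ng/g.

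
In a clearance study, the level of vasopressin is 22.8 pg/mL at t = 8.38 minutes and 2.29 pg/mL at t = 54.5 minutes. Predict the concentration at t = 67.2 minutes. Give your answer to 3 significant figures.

Over Δt = 54.5 − 8.38 = 46.12 minutes, the level fell by a factor of 22.8/2.29 ≈ 9.9563.
n = log₂(9.9563) ≈ 3.3156 half-lives, so t½ = 46.12/3.3156 ≈ 13.91 minutes.
From t = 54.5 to t = 67.2: 2.29 × (1/2)^((67.2−54.5)/13.91) ≈ 1.2162 pg/mL.

1.22 pg/mL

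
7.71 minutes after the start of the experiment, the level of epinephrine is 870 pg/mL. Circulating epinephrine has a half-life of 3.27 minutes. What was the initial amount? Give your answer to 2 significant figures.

4500 pg/mL

Number of half-lives elapsed: n = 7.71/3.27 ≈ 2.3578.
A₀ = A × 2^n = 870 × 2^2.3578 = 870 × 5.1259 ≈ 4459.5 pg/mL.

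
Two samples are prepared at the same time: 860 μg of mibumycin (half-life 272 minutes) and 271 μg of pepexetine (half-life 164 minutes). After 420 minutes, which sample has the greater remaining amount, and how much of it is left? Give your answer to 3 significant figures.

mibumycin: 860 × (1/2)^1.5441 ≈ 294.9 μg.
pepexetine: 271 × (1/2)^2.561 ≈ 45.924 μg.
Mibumycin has more remaining, at ≈ 294.9 μg.

mibumycin, 295 μg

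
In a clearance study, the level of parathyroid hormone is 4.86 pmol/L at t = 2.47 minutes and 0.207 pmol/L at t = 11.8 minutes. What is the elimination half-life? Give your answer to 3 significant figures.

2.05 minutes

Over Δt = 11.8 − 2.47 = 9.33 minutes, the level fell by a factor of 4.86/0.207 ≈ 23.478.
n = log₂(23.478) ≈ 4.5533 half-lives, so t½ = 9.33/4.5533 ≈ 2.0491 minutes.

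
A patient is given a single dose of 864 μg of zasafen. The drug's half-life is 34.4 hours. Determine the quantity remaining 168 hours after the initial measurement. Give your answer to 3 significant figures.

29.3 μg

Number of half-lives: n = 168/34.4 ≈ 4.8837.
Remaining = 864 × (1/2)^4.8837 = 864 × 0.033873 ≈ 29.266 μg.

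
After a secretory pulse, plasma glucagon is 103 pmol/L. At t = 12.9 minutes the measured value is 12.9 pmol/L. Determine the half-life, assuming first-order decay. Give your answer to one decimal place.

A/A₀ = 12.9/103 ≈ 0.12524.
n = log₂(7.9845) ≈ 2.9972 half-lives elapsed in 12.9 minutes.
t½ = 12.9/2.9972 ≈ 4.304 minutes.

4.3 minutes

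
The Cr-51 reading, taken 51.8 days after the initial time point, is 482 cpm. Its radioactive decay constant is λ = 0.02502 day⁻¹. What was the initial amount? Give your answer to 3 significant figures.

t½ = ln 2 / λ = 0.69315 / 0.02502 ≈ 27.704 days.
Number of half-lives elapsed: n = 51.8/27.704 ≈ 1.8698.
A₀ = A × 2^n = 482 × 2^1.8698 = 482 × 3.6548 ≈ 1761.6 cpm.

1760 cpm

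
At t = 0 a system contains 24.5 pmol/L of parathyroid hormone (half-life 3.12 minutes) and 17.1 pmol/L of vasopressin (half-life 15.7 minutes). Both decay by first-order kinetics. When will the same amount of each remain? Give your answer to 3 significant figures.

2.02 minutes

Set 24.5·(1/2)^(t/3.12) = 17.1·(1/2)^(t/15.7).
Taking log₂: log₂(24.5/17.1) = t·(1/3.12 − 1/15.7).
log₂(1.4327) = 0.51879; 1/3.12 − 1/15.7 = 0.25682.
t = 0.51879 / 0.25682 ≈ 2.02 minutes.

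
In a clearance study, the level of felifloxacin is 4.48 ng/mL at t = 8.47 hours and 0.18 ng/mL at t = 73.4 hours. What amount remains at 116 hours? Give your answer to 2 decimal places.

Over Δt = 73.4 − 8.47 = 64.93 hours, the level fell by a factor of 4.48/0.18 ≈ 24.889.
n = log₂(24.889) ≈ 4.6374 half-lives, so t½ = 64.93/4.6374 ≈ 14.001 hours.
From t = 73.4 to t = 116: 0.18 × (1/2)^((116−73.4)/14.001) ≈ 0.021846 ng/mL.

0.02 ng/mL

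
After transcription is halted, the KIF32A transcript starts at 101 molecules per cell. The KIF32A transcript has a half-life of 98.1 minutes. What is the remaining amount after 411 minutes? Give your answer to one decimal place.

Number of half-lives: n = 411/98.1 ≈ 4.1896.
Remaining = 101 × (1/2)^4.1896 = 101 × 0.054803 ≈ 5.5351 molecules per cell.

5.5 molecules per cell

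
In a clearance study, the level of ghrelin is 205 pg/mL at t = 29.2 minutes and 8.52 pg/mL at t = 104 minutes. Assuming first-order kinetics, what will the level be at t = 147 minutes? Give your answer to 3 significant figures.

1.37 pg/mL

Over Δt = 104 − 29.2 = 74.8 minutes, the level fell by a factor of 205/8.52 ≈ 24.061.
n = log₂(24.061) ≈ 4.5886 half-lives, so t½ = 74.8/4.5886 ≈ 16.301 minutes.
From t = 104 to t = 147: 8.52 × (1/2)^((147−104)/16.301) ≈ 1.3689 pg/mL.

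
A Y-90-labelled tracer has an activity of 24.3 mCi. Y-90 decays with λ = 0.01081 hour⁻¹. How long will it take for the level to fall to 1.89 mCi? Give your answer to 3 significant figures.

t½ = ln 2 / λ = 0.69315 / 0.01081 ≈ 64.121 hours.
Fraction remaining = 1.89/24.3 ≈ 0.077778.
n = log₂(24.3/1.89) = ln(12.857)/ln 2 ≈ 3.6845 half-lives.
t = n × t½ = 3.6845 × 64.121 ≈ 236.25 hours.

236 hours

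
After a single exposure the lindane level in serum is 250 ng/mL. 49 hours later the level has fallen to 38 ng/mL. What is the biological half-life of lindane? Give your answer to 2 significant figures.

A/A₀ = 38/250 ≈ 0.152.
n = log₂(6.5789) ≈ 2.7179 half-lives elapsed in 49 hours.
t½ = 49/2.7179 ≈ 18.029 hours.

18 hours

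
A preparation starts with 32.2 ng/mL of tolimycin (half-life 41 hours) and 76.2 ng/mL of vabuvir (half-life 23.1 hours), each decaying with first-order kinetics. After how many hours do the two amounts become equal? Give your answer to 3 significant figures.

65.8 hours

Set 32.2·(1/2)^(t/41) = 76.2·(1/2)^(t/23.1).
Taking log₂: log₂(32.2/76.2) = t·(1/41 − 1/23.1).
log₂(0.42257) = -1.2427; 1/41 − 1/23.1 = -0.0189.
t = -1.2427 / -0.0189 ≈ 65.754 hours.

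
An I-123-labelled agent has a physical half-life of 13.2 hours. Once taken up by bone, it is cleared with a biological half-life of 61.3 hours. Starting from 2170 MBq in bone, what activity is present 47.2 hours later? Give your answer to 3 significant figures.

107 MBq

1/t_eff = 1/t_phys + 1/t_biol = 1/13.2 + 1/61.3 = 0.092071 per hour.
t_eff = 13.2 × 61.3 / (13.2 + 61.3) ≈ 10.861 hours.
Remaining = 2170 × (1/2)^(47.2/10.861) = 2170 × (1/2)^4.3457 ≈ 106.72 MBq.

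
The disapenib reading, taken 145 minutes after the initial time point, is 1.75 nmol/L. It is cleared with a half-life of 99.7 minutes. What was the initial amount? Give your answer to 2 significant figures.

4.8 nmol/L

Number of half-lives elapsed: n = 145/99.7 ≈ 1.4544.
A₀ = A × 2^n = 1.75 × 2^1.4544 = 1.75 × 2.7404 ≈ 4.7956 nmol/L.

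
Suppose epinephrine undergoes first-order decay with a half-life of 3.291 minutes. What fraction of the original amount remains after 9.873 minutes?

0.125

n = 9.873/3.291 ≈ 3 half-lives.
Fraction remaining = (1/2)^3 ≈ 0.125.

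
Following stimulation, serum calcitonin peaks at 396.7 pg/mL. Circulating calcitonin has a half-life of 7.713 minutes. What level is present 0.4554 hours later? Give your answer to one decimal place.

34.0 pg/mL

Convert the elapsed time: 0.4554 hours = 27.324 minutes.
Number of half-lives: n = 27.324/7.713 ≈ 3.5426.
Remaining = 396.7 × (1/2)^3.5426 = 396.7 × 0.085817 ≈ 34.044 pg/mL.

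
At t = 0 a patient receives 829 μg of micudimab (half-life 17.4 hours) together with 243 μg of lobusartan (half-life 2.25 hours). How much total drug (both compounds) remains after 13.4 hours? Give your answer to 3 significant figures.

micudimab: 829 × (1/2)^(13.4/17.4) = 829 × (1/2)^0.77011 ≈ 486.1 μg.
lobusartan: 243 × (1/2)^(13.4/2.25) = 243 × (1/2)^5.9556 ≈ 3.9157 μg.
Total = 486.1 + 3.9157 ≈ 490.02 μg.

490 μg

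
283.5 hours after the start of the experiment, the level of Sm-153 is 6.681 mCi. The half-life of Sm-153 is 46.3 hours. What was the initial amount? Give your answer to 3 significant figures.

466 mCi

Number of half-lives elapsed: n = 283.5/46.3 ≈ 6.1231.
A₀ = A × 2^n = 6.681 × 2^6.1231 = 6.681 × 69.701 ≈ 465.67 mCi.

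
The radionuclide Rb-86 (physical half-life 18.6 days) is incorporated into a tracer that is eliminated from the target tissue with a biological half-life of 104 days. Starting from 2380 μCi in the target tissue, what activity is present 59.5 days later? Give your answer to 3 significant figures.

1/t_eff = 1/t_phys + 1/t_biol = 1/18.6 + 1/104 = 0.063379 per day.
t_eff = 18.6 × 104 / (18.6 + 104) ≈ 15.778 days.
Remaining = 2380 × (1/2)^(59.5/15.778) = 2380 × (1/2)^3.771 ≈ 174.33 μCi.

174 μCi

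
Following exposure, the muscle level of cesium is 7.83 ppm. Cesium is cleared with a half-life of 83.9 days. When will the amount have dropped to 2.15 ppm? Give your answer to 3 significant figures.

Fraction remaining = 2.15/7.83 ≈ 0.27458.
n = log₂(7.83/2.15) = ln(3.6419)/ln 2 ≈ 1.8647 half-lives.
t = n × t½ = 1.8647 × 83.9 ≈ 156.45 days.

156 days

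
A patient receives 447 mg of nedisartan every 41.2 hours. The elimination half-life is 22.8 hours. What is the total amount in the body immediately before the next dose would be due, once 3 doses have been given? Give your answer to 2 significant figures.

The 3 doses were given 123.6, 82.4, 41.2 hours ago.
Total = 447·(1/2)^(123.6/22.8) + 447·(1/2)^(82.4/22.8) + 447·(1/2)^(41.2/22.8)
      = 10.433 + 36.507 + 127.74 ≈ 174.68 mg.

170 mg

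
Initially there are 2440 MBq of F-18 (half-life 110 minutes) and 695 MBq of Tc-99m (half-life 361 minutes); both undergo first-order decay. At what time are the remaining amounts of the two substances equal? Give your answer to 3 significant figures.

Set 2440·(1/2)^(t/110) = 695·(1/2)^(t/361).
Taking log₂: log₂(2440/695) = t·(1/110 − 1/361).
log₂(3.5108) = 1.8118; 1/110 − 1/361 = 0.0063208.
t = 1.8118 / 0.0063208 ≈ 286.64 minutes.

287 minutes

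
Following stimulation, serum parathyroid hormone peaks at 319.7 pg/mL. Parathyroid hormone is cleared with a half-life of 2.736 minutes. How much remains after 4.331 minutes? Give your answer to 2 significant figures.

Number of half-lives: n = 4.331/2.736 ≈ 1.583.
Remaining = 319.7 × (1/2)^1.583 = 319.7 × 0.33379 ≈ 106.71 pg/mL.

110 pg/mL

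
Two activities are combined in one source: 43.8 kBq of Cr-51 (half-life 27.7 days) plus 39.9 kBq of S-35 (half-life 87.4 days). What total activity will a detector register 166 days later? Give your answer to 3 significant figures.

11.4 kBq

Cr-51: 43.8 × (1/2)^(166/27.7) = 43.8 × (1/2)^5.9928 ≈ 0.68781 kBq.
S-35: 39.9 × (1/2)^(166/87.4) = 39.9 × (1/2)^1.8993 ≈ 10.696 kBq.
Total = 0.68781 + 10.696 ≈ 11.384 kBq.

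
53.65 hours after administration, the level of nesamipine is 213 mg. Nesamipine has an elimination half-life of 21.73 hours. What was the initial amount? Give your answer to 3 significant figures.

1180 mg

Number of half-lives elapsed: n = 53.65/21.73 ≈ 2.4689.
A₀ = A × 2^n = 213 × 2^2.4689 = 213 × 5.5364 ≈ 1179.2 mg.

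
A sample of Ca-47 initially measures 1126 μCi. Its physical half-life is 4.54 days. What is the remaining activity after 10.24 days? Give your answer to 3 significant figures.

Number of half-lives: n = 10.24/4.54 ≈ 2.2555.
Remaining = 1126 × (1/2)^2.2555 = 1126 × 0.20942 ≈ 235.81 μCi.

236 μCi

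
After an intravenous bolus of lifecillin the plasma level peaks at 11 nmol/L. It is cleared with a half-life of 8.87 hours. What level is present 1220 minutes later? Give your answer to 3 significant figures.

2.25 nmol/L

Convert the elapsed time: 1220 minutes = 20.3333 hours.
Number of half-lives: n = 20.3333/8.87 ≈ 2.2924.
Remaining = 11 × (1/2)^2.2924 = 11 × 0.20414 ≈ 2.2455 nmol/L.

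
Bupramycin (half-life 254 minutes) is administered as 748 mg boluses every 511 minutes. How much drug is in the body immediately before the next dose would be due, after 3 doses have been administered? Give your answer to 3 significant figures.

243 mg

The 3 doses were given 1533, 1022, 511 minutes ago.
Total = 748·(1/2)^(1533/254) + 748·(1/2)^(1022/254) + 748·(1/2)^(511/254)
      = 11.404 + 45.991 + 185.48 ≈ 242.87 mg.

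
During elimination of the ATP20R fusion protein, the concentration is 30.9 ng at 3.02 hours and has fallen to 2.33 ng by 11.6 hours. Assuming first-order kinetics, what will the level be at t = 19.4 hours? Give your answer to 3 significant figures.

0.222 ng

Over Δt = 11.6 − 3.02 = 8.58 hours, the level fell by a factor of 30.9/2.33 ≈ 13.262.
n = log₂(13.262) ≈ 3.7292 half-lives, so t½ = 8.58/3.7292 ≈ 2.3008 hours.
From t = 11.6 to t = 19.4: 2.33 × (1/2)^((19.4−11.6)/2.3008) ≈ 0.22223 ng.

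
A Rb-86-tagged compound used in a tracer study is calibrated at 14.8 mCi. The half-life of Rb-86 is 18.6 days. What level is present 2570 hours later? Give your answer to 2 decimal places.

0.27 mCi

Convert the elapsed time: 2570 hours = 107.083 days.
Number of half-lives: n = 107.083/18.6 ≈ 5.7572.
Remaining = 14.8 × (1/2)^5.7572 = 14.8 × 0.018489 ≈ 0.27364 mCi.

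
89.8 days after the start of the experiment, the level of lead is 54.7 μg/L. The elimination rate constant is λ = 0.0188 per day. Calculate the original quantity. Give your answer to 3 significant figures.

296 μg/L

t½ = ln 2 / λ = 0.69315 / 0.0188 ≈ 36.87 days.
Number of half-lives elapsed: n = 89.8/36.87 ≈ 2.4356.
A₀ = A × 2^n = 54.7 × 2^2.4356 = 54.7 × 5.41 ≈ 295.92 μg/L.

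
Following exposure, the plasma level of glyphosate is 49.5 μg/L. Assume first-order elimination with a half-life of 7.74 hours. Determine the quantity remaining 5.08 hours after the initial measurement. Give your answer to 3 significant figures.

Number of half-lives: n = 5.08/7.74 ≈ 0.65633.
Remaining = 49.5 × (1/2)^0.65633 = 49.5 × 0.63449 ≈ 31.407 μg/L.

31.4 μg/L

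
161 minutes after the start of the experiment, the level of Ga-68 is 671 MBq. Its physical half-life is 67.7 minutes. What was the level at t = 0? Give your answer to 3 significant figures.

3490 MBq

Number of half-lives elapsed: n = 161/67.7 ≈ 2.3781.
A₀ = A × 2^n = 671 × 2^2.3781 = 671 × 5.1987 ≈ 3488.3 MBq.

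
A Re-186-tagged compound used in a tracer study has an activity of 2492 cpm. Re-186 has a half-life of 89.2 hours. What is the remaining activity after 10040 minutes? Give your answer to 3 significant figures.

679 cpm

Convert the elapsed time: 10040 minutes = 167.333 hours.
Number of half-lives: n = 167.333/89.2 ≈ 1.8759.
Remaining = 2492 × (1/2)^1.8759 = 2492 × 0.27245 ≈ 678.95 cpm.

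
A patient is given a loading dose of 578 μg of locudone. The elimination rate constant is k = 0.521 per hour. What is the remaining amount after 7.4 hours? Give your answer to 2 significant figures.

12 μg

t½ = ln 2 / k = 0.69315 / 0.521 ≈ 1.3304 hours.
Number of half-lives: n = 7.4/1.3304 ≈ 5.5622.
Remaining = 578 × (1/2)^5.5622 = 578 × 0.021165 ≈ 12.233 μg.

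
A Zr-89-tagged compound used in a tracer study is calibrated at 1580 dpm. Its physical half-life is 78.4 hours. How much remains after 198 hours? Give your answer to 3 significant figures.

274 dpm

Number of half-lives: n = 198/78.4 ≈ 2.5255.
Remaining = 1580 × (1/2)^2.5255 = 1580 × 0.17368 ≈ 274.41 dpm.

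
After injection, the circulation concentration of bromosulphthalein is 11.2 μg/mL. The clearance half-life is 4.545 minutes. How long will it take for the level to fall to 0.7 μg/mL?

0.7/11.2 = 1/16, so 4 half-lives have elapsed.
t = 4 × 4.545 = 18.18 minutes.

18.18 minutes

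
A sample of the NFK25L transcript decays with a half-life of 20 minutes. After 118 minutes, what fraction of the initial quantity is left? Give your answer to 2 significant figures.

0.017

n = 118/20 ≈ 5.9 half-lives.
Fraction remaining = (1/2)^5.9 ≈ 0.016746.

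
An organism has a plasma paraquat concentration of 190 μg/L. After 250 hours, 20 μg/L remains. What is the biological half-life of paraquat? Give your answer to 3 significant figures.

77.0 hours

A/A₀ = 20/190 ≈ 0.10526.
n = log₂(9.5) ≈ 3.2479 half-lives elapsed in 250 hours.
t½ = 250/3.2479 ≈ 76.972 hours.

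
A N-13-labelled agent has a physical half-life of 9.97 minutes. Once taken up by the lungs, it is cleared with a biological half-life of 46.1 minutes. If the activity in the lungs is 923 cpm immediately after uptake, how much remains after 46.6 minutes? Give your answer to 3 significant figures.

17.9 cpm

1/t_eff = 1/t_phys + 1/t_biol = 1/9.97 + 1/46.1 = 0.12199 per minute.
t_eff = 9.97 × 46.1 / (9.97 + 46.1) ≈ 8.1972 minutes.
Remaining = 923 × (1/2)^(46.6/8.1972) = 923 × (1/2)^5.6849 ≈ 17.943 cpm.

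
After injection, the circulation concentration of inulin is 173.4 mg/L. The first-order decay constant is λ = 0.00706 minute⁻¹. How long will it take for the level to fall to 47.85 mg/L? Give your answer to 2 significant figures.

t½ = ln 2 / λ = 0.69315 / 0.00706 ≈ 98.179 minutes.
Fraction remaining = 47.85/173.4 ≈ 0.27595.
n = log₂(173.4/47.85) = ln(3.6238)/ln 2 ≈ 1.8575 half-lives.
t = n × t½ = 1.8575 × 98.179 ≈ 182.37 minutes.

180 minutes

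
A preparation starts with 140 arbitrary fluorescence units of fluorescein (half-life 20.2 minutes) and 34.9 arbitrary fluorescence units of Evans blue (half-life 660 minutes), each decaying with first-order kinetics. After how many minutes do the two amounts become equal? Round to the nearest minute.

Set 140·(1/2)^(t/20.2) = 34.9·(1/2)^(t/660).
Taking log₂: log₂(140/34.9) = t·(1/20.2 − 1/660).
log₂(4.0115) = 2.0041; 1/20.2 − 1/660 = 0.04799.
t = 2.0041 / 0.04799 ≈ 41.762 minutes.

42 minutes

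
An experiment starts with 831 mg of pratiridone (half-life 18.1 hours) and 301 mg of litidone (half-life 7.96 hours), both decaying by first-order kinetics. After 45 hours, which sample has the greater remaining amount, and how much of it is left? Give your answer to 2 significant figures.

pratiridone: 831 × (1/2)^2.4862 ≈ 148.31 mg.
litidone: 301 × (1/2)^5.6533 ≈ 5.9809 mg.
Pratiridone has more remaining, at ≈ 148.31 mg.

pratiridone, 150 mg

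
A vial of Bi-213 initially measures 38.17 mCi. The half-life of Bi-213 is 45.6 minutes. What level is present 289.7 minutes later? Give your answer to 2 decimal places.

0.47 mCi

Number of half-lives: n = 289.7/45.6 ≈ 6.3531.
Remaining = 38.17 × (1/2)^6.3531 = 38.17 × 0.012233 ≈ 0.46694 mCi.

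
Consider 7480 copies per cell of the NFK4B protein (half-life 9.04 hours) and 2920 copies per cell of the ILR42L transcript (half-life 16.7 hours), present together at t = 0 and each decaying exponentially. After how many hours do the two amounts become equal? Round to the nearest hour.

Set 7480·(1/2)^(t/9.04) = 2920·(1/2)^(t/16.7).
Taking log₂: log₂(7480/2920) = t·(1/9.04 − 1/16.7).
log₂(2.5616) = 1.3571; 1/9.04 − 1/16.7 = 0.050739.
t = 1.3571 / 0.050739 ≈ 26.746 hours.

27 hours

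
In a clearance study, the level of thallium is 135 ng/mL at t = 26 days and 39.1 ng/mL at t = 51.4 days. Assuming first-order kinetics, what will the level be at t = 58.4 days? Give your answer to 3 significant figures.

27.8 ng/mL

Over Δt = 51.4 − 26 = 25.4 days, the level fell by a factor of 135/39.1 ≈ 3.4527.
n = log₂(3.4527) ≈ 1.7877 half-lives, so t½ = 25.4/1.7877 ≈ 14.208 days.
From t = 51.4 to t = 58.4: 39.1 × (1/2)^((58.4−51.4)/14.208) ≈ 27.789 ng/mL.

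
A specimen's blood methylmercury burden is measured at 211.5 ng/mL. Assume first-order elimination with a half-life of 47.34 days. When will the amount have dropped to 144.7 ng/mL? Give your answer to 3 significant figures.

25.9 days

Fraction remaining = 144.7/211.5 ≈ 0.68416.
n = log₂(211.5/144.7) = ln(1.4616)/ln 2 ≈ 0.54759 half-lives.
t = n × t½ = 0.54759 × 47.34 ≈ 25.923 days.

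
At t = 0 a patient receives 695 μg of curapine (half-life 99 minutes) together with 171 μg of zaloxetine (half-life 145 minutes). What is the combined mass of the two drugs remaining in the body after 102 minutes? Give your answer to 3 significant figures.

curapine: 695 × (1/2)^(102/99) = 695 × (1/2)^1.0303 ≈ 340.28 μg.
zaloxetine: 171 × (1/2)^(102/145) = 171 × (1/2)^0.70345 ≈ 105.01 μg.
Total = 340.28 + 105.01 ≈ 445.29 μg.

445 μg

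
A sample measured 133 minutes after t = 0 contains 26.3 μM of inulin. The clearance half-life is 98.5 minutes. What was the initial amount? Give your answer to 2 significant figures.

Number of half-lives elapsed: n = 133/98.5 ≈ 1.3503.
A₀ = A × 2^n = 26.3 × 2^1.3503 = 26.3 × 2.5496 ≈ 67.054 μM.

67 μM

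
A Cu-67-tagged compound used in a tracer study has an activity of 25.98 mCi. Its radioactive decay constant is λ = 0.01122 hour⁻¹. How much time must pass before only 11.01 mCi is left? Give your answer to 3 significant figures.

76.5 hours

t½ = ln 2 / λ = 0.69315 / 0.01122 ≈ 61.778 hours.
Fraction remaining = 11.01/25.98 ≈ 0.42379.
n = log₂(25.98/11.01) = ln(2.3597)/ln 2 ≈ 1.2386 half-lives.
t = n × t½ = 1.2386 × 61.778 ≈ 76.517 hours.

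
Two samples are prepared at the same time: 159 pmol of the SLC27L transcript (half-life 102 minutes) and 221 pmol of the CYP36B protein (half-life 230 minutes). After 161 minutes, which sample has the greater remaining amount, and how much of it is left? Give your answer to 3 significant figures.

SLC27L transcript: 159 × (1/2)^1.5784 ≈ 53.24 pmol.
CYP36B protein: 221 × (1/2)^0.7 ≈ 136.04 pmol.
CYP36B protein has more remaining, at ≈ 136.04 pmol.

CYP36B protein, 136 pmol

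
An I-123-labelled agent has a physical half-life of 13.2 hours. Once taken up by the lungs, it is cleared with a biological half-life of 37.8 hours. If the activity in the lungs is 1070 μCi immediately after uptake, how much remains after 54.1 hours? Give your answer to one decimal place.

1/t_eff = 1/t_phys + 1/t_biol = 1/13.2 + 1/37.8 = 0.10221 per hour.
t_eff = 13.2 × 37.8 / (13.2 + 37.8) ≈ 9.7835 hours.
Remaining = 1070 × (1/2)^(54.1/9.7835) = 1070 × (1/2)^5.5297 ≈ 23.162 μCi.

23.2 μCi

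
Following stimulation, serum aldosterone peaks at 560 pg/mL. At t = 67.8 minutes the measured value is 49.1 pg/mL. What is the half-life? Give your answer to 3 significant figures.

19.3 minutes

A/A₀ = 49.1/560 ≈ 0.087679.
n = log₂(11.405) ≈ 3.5116 half-lives elapsed in 67.8 minutes.
t½ = 67.8/3.5116 ≈ 19.307 minutes.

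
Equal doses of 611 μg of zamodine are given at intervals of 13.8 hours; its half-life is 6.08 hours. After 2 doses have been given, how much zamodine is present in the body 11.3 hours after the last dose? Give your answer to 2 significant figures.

200 μg

The 2 doses were given 25.1, 11.3 hours ago.
Total = 611·(1/2)^(25.1/6.08) + 611·(1/2)^(11.3/6.08)
      = 34.938 + 168.48 ≈ 203.42 μg.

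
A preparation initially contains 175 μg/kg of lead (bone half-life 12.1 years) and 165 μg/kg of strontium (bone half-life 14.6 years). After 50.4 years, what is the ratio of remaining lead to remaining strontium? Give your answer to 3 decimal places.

0.647

lead: 175 × (1/2)^(50.4/12.1) = 175 × (1/2)^4.1653 ≈ 9.7535 μg/kg.
strontium: 165 × (1/2)^(50.4/14.6) = 165 × (1/2)^3.4521 ≈ 15.077 μg/kg.
Ratio ≈ 9.7535 / 15.077 ≈ 0.64692.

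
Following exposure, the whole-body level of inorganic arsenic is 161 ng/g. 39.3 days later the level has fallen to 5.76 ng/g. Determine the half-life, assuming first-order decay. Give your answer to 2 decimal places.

8.18 days

A/A₀ = 5.76/161 ≈ 0.035776.
n = log₂(27.951) ≈ 4.8048 half-lives elapsed in 39.3 days.
t½ = 39.3/4.8048 ≈ 8.1792 days.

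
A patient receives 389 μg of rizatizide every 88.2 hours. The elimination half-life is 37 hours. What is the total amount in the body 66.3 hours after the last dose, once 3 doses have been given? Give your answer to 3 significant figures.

138 μg

The 3 doses were given 242.7, 154.5, 66.3 hours ago.
Total = 389·(1/2)^(242.7/37) + 389·(1/2)^(154.5/37) + 389·(1/2)^(66.3/37)
      = 4.1244 + 21.525 + 112.34 ≈ 137.99 μg.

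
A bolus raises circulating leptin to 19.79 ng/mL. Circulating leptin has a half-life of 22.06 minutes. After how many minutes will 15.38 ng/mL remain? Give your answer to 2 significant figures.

Fraction remaining = 15.38/19.79 ≈ 0.77716.
n = log₂(19.79/15.38) = ln(1.2867)/ln 2 ≈ 0.36372 half-lives.
t = n × t½ = 0.36372 × 22.06 ≈ 8.0236 minutes.

8.0 minutes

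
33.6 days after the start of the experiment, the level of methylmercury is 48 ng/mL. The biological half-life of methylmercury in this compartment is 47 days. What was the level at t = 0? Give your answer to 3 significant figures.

78.8 ng/mL

Number of half-lives elapsed: n = 33.6/47 ≈ 0.71489.
A₀ = A × 2^n = 48 × 2^0.71489 = 48 × 1.6414 ≈ 78.785 ng/mL.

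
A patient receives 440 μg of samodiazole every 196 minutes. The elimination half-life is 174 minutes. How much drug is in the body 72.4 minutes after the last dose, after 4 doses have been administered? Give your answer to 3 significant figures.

The 4 doses were given 660.4, 464.4, 268.4, 72.4 minutes ago.
Total = 440·(1/2)^(660.4/174) + 440·(1/2)^(464.4/174) + 440·(1/2)^(268.4/174) + 440·(1/2)^(72.4/174)
      = 31.69 + 69.185 + 151.04 + 329.76 ≈ 581.68 μg.

582 μg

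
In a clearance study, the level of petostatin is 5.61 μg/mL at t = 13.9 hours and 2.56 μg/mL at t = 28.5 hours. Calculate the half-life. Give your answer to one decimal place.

Over Δt = 28.5 − 13.9 = 14.6 hours, the level fell by a factor of 5.61/2.56 ≈ 2.1914.
n = log₂(2.1914) ≈ 1.1319 half-lives, so t½ = 14.6/1.1319 ≈ 12.899 hours.

12.9 hours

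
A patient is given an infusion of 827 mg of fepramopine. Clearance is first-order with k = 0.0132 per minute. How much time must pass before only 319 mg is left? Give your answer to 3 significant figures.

72.2 minutes

t½ = ln 2 / k = 0.69315 / 0.0132 ≈ 52.511 minutes.
Fraction remaining = 319/827 ≈ 0.38573.
n = log₂(827/319) = ln(2.5925)/ln 2 ≈ 1.3743 half-lives.
t = n × t½ = 1.3743 × 52.511 ≈ 72.168 minutes.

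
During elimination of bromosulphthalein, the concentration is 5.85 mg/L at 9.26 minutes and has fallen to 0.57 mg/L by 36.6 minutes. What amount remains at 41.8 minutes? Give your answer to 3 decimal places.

Over Δt = 36.6 − 9.26 = 27.34 minutes, the level fell by a factor of 5.85/0.57 ≈ 10.263.
n = log₂(10.263) ≈ 3.3594 half-lives, so t½ = 27.34/3.3594 ≈ 8.1384 minutes.
From t = 36.6 to t = 41.8: 0.57 × (1/2)^((41.8−36.6)/8.1384) ≈ 0.36604 mg/L.

0.366 mg/L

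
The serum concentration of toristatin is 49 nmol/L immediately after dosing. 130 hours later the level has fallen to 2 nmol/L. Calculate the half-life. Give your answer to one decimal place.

28.2 hours

A/A₀ = 2/49 ≈ 0.040816.
n = log₂(24.5) ≈ 4.6147 half-lives elapsed in 130 hours.
t½ = 130/4.6147 ≈ 28.171 hours.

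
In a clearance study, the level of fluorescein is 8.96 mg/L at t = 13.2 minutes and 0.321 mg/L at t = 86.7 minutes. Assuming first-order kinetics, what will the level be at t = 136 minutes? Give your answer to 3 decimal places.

Over Δt = 86.7 − 13.2 = 73.5 minutes, the level fell by a factor of 8.96/0.321 ≈ 27.913.
n = log₂(27.913) ≈ 4.8029 half-lives, so t½ = 73.5/4.8029 ≈ 15.303 minutes.
From t = 86.7 to t = 136: 0.321 × (1/2)^((136−86.7)/15.303) ≈ 0.034414 mg/L.

0.034 mg/L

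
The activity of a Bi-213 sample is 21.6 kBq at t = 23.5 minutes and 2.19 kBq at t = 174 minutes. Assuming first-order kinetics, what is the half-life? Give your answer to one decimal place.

45.6 minutes

Over Δt = 174 − 23.5 = 150.5 minutes, the level fell by a factor of 21.6/2.19 ≈ 9.863.
n = log₂(9.863) ≈ 3.302 half-lives, so t½ = 150.5/3.302 ≈ 45.578 minutes.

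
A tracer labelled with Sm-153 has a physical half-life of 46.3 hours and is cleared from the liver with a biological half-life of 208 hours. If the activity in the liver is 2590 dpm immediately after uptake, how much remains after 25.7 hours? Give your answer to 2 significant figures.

1/t_eff = 1/t_phys + 1/t_biol = 1/46.3 + 1/208 = 0.026406 per hour.
t_eff = 46.3 × 208 / (46.3 + 208) ≈ 37.87 hours.
Remaining = 2590 × (1/2)^(25.7/37.87) = 2590 × (1/2)^0.67863 ≈ 1618.1 dpm.

1600 dpm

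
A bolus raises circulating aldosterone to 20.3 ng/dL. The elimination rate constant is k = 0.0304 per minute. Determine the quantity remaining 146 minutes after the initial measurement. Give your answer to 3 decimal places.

0.240 ng/dL

t½ = ln 2 / k = 0.69315 / 0.0304 ≈ 22.801 minutes.
Number of half-lives: n = 146/22.801 ≈ 6.4033.
Remaining = 20.3 × (1/2)^6.4033 = 20.3 × 0.011815 ≈ 0.23984 ng/dL.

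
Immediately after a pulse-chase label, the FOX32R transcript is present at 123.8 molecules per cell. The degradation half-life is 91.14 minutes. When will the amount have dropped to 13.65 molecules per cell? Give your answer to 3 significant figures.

290 minutes

Fraction remaining = 13.65/123.8 ≈ 0.11026.
n = log₂(123.8/13.65) = ln(9.0696)/ln 2 ≈ 3.181 half-lives.
t = n × t½ = 3.181 × 91.14 ≈ 289.92 minutes.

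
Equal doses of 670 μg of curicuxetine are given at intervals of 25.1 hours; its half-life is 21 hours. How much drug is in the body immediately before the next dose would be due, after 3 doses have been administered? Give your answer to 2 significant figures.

The 3 doses were given 75.3, 50.2, 25.1 hours ago.
Total = 670·(1/2)^(75.3/21) + 670·(1/2)^(50.2/21) + 670·(1/2)^(25.1/21)
      = 55.804 + 127.78 + 292.6 ≈ 476.18 μg.

480 μg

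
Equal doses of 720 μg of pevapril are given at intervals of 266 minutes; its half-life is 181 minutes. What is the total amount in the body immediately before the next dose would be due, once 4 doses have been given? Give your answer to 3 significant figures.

The 4 doses were given 1064, 798, 532, 266 minutes ago.
Total = 720·(1/2)^(1064/181) + 720·(1/2)^(798/181) + 720·(1/2)^(532/181) + 720·(1/2)^(266/181)
      = 12.239 + 33.895 + 93.872 + 259.98 ≈ 399.98 μg.

400 μg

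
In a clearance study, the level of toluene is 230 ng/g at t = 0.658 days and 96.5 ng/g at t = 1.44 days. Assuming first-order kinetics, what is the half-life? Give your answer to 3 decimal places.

0.624 days

Over Δt = 1.44 − 0.658 = 0.782 days, the level fell by a factor of 230/96.5 ≈ 2.3834.
n = log₂(2.3834) ≈ 1.253 half-lives, so t½ = 0.782/1.253 ≈ 0.62409 days.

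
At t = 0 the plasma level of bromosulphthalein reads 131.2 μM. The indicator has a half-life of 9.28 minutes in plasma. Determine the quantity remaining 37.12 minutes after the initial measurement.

Elapsed time is 4 half-lives (37.12/9.28).
Each half-life halves the amount: 131.2 × (1/2)^4 = 131.2/16 = 8.2 μM.

8.2 μM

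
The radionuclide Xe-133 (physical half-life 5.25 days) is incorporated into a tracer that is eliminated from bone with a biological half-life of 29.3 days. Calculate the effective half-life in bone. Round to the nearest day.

4 days

1/t_eff = 1/t_phys + 1/t_biol = 1/5.25 + 1/29.3 = 0.22461 per day.
t_eff = 5.25 × 29.3 / (5.25 + 29.3) ≈ 4.4522 days.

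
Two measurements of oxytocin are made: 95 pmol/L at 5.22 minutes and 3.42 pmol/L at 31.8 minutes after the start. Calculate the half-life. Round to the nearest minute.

Over Δt = 31.8 − 5.22 = 26.58 minutes, the level fell by a factor of 95/3.42 ≈ 27.778.
n = log₂(27.778) ≈ 4.7959 half-lives, so t½ = 26.58/4.7959 ≈ 5.5423 minutes.

6 minutes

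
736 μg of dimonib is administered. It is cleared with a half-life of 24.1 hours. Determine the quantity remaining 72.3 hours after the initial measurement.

Elapsed time is 3 half-lives (72.3/24.1).
Each half-life halves the amount: 736 × (1/2)^3 = 736/8 = 92 μg.

92 μg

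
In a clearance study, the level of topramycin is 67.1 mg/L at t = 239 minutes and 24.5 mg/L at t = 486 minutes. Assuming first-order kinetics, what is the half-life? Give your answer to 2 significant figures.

170 minutes

Over Δt = 486 − 239 = 247 minutes, the level fell by a factor of 67.1/24.5 ≈ 2.7388.
n = log₂(2.7388) ≈ 1.4535 half-lives, so t½ = 247/1.4535 ≈ 169.93 minutes.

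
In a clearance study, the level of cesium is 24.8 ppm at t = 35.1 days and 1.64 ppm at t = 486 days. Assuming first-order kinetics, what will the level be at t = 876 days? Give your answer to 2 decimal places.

Over Δt = 486 − 35.1 = 450.9 days, the level fell by a factor of 24.8/1.64 ≈ 15.122.
n = log₂(15.122) ≈ 3.9186 half-lives, so t½ = 450.9/3.9186 ≈ 115.07 days.
From t = 486 to t = 876: 1.64 × (1/2)^((876−486)/115.07) ≈ 0.15652 ppm.

0.16 ppm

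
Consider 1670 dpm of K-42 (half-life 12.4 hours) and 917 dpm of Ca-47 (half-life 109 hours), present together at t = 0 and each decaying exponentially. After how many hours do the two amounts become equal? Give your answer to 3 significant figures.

12.1 hours

Set 1670·(1/2)^(t/12.4) = 917·(1/2)^(t/109).
Taking log₂: log₂(1670/917) = t·(1/12.4 − 1/109).
log₂(1.8212) = 0.86485; 1/12.4 − 1/109 = 0.071471.
t = 0.86485 / 0.071471 ≈ 12.101 hours.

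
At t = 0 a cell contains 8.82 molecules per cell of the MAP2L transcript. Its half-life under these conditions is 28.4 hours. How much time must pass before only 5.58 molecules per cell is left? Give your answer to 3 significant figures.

18.8 hours

Fraction remaining = 5.58/8.82 ≈ 0.63265.
n = log₂(8.82/5.58) = ln(1.5806)/ln 2 ≈ 0.66051 half-lives.
t = n × t½ = 0.66051 × 28.4 ≈ 18.759 hours.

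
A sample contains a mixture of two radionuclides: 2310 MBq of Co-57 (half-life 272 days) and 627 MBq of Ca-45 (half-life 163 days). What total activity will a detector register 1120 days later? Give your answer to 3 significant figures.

Co-57: 2310 × (1/2)^(1120/272) = 2310 × (1/2)^4.1176 ≈ 133.07 MBq.
Ca-45: 627 × (1/2)^(1120/163) = 627 × (1/2)^6.8712 ≈ 5.356 MBq.
Total = 133.07 + 5.356 ≈ 138.42 MBq.

138 MBq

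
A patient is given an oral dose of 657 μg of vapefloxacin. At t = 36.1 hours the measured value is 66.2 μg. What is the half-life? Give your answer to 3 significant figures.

10.9 hours

A/A₀ = 66.2/657 ≈ 0.10076.
n = log₂(9.9245) ≈ 3.311 half-lives elapsed in 36.1 hours.
t½ = 36.1/3.311 ≈ 10.903 hours.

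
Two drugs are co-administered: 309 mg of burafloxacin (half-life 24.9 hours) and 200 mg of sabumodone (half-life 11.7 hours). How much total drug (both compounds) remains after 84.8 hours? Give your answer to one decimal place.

30.5 mg

burafloxacin: 309 × (1/2)^(84.8/24.9) = 309 × (1/2)^3.4056 ≈ 29.158 mg.
sabumodone: 200 × (1/2)^(84.8/11.7) = 200 × (1/2)^7.2479 ≈ 1.3158 mg.
Total = 29.158 + 1.3158 ≈ 30.474 mg.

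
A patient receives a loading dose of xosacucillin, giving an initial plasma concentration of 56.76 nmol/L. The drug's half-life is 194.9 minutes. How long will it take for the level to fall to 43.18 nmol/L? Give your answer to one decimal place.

76.9 minutes

Fraction remaining = 43.18/56.76 ≈ 0.76075.
n = log₂(56.76/43.18) = ln(1.3145)/ln 2 ≈ 0.39451 half-lives.
t = n × t½ = 0.39451 × 194.9 ≈ 76.89 minutes.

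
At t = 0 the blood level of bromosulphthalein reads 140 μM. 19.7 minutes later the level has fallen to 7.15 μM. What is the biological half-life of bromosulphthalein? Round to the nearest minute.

A/A₀ = 7.15/140 ≈ 0.051071.
n = log₂(19.58) ≈ 4.2913 half-lives elapsed in 19.7 minutes.
t½ = 19.7/4.2913 ≈ 4.5906 minutes.

5 minutes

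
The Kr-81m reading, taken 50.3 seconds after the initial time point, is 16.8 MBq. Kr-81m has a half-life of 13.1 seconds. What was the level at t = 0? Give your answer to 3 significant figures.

241 MBq

Number of half-lives elapsed: n = 50.3/13.1 ≈ 3.8397.
A₀ = A × 2^n = 16.8 × 2^3.8397 = 16.8 × 14.317 ≈ 240.53 MBq.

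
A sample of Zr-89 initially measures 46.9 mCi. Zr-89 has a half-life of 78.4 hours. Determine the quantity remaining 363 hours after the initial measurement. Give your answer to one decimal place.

1.9 mCi

Number of half-lives: n = 363/78.4 ≈ 4.6301.
Remaining = 46.9 × (1/2)^4.6301 = 46.9 × 0.040383 ≈ 1.894 mCi.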